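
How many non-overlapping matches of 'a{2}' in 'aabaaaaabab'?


Pattern 'a{2}' matches exactly 2 consecutive a's (greedy, non-overlapping).
String: 'aabaaaaabab'
Scanning for runs of a's:
  Run at pos 0: 'aa' (length 2) -> 1 match(es)
  Run at pos 3: 'aaaaa' (length 5) -> 2 match(es)
  Run at pos 9: 'a' (length 1) -> 0 match(es)
Matches found: ['aa', 'aa', 'aa']
Total: 3

3


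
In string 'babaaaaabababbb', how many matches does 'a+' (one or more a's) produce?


Pattern 'a+' matches one or more consecutive a's.
String: 'babaaaaabababbb'
Scanning for runs of a:
  Match 1: 'a' (length 1)
  Match 2: 'aaaaa' (length 5)
  Match 3: 'a' (length 1)
  Match 4: 'a' (length 1)
Total matches: 4

4


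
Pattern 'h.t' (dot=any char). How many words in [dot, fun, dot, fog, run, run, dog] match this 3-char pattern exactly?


Pattern 'h.t' means: starts with 'h', any single char, ends with 't'.
Checking each word (must be exactly 3 chars):
  'dot' (len=3): no
  'fun' (len=3): no
  'dot' (len=3): no
  'fog' (len=3): no
  'run' (len=3): no
  'run' (len=3): no
  'dog' (len=3): no
Matching words: []
Total: 0

0


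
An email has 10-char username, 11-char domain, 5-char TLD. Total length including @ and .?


An email address has format: username@domain.tld
Username length: 10
'@' character: 1
Domain length: 11
'.' character: 1
TLD length: 5
Total = 10 + 1 + 11 + 1 + 5 = 28

28


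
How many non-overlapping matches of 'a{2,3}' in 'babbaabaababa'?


Pattern 'a{2,3}' matches between 2 and 3 consecutive a's (greedy).
String: 'babbaabaababa'
Finding runs of a's and applying greedy matching:
  Run at pos 1: 'a' (length 1)
  Run at pos 4: 'aa' (length 2)
  Run at pos 7: 'aa' (length 2)
  Run at pos 10: 'a' (length 1)
  Run at pos 12: 'a' (length 1)
Matches: ['aa', 'aa']
Count: 2

2


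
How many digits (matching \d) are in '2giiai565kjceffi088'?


\d matches any digit 0-9.
Scanning '2giiai565kjceffi088':
  pos 0: '2' -> DIGIT
  pos 6: '5' -> DIGIT
  pos 7: '6' -> DIGIT
  pos 8: '5' -> DIGIT
  pos 16: '0' -> DIGIT
  pos 17: '8' -> DIGIT
  pos 18: '8' -> DIGIT
Digits found: ['2', '5', '6', '5', '0', '8', '8']
Total: 7

7


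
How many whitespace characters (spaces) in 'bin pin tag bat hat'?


\s matches whitespace characters (spaces, tabs, etc.).
Text: 'bin pin tag bat hat'
This text has 5 words separated by spaces.
Number of spaces = number of words - 1 = 5 - 1 = 4

4


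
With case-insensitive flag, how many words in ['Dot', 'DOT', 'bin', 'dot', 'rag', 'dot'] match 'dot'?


Case-insensitive matching: compare each word's lowercase form to 'dot'.
  'Dot' -> lower='dot' -> MATCH
  'DOT' -> lower='dot' -> MATCH
  'bin' -> lower='bin' -> no
  'dot' -> lower='dot' -> MATCH
  'rag' -> lower='rag' -> no
  'dot' -> lower='dot' -> MATCH
Matches: ['Dot', 'DOT', 'dot', 'dot']
Count: 4

4


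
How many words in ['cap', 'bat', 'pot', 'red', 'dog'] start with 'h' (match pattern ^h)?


Pattern ^h anchors to start of word. Check which words begin with 'h':
  'cap' -> no
  'bat' -> no
  'pot' -> no
  'red' -> no
  'dog' -> no
Matching words: []
Count: 0

0


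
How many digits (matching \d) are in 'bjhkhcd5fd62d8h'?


\d matches any digit 0-9.
Scanning 'bjhkhcd5fd62d8h':
  pos 7: '5' -> DIGIT
  pos 10: '6' -> DIGIT
  pos 11: '2' -> DIGIT
  pos 13: '8' -> DIGIT
Digits found: ['5', '6', '2', '8']
Total: 4

4


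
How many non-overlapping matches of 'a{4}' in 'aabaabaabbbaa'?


Pattern 'a{4}' matches exactly 4 consecutive a's (greedy, non-overlapping).
String: 'aabaabaabbbaa'
Scanning for runs of a's:
  Run at pos 0: 'aa' (length 2) -> 0 match(es)
  Run at pos 3: 'aa' (length 2) -> 0 match(es)
  Run at pos 6: 'aa' (length 2) -> 0 match(es)
  Run at pos 11: 'aa' (length 2) -> 0 match(es)
Matches found: []
Total: 0

0


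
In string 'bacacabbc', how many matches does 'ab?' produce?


Pattern 'ab?' matches 'a' optionally followed by 'b'.
String: 'bacacabbc'
Scanning left to right for 'a' then checking next char:
  Match 1: 'a' (a not followed by b)
  Match 2: 'a' (a not followed by b)
  Match 3: 'ab' (a followed by b)
Total matches: 3

3


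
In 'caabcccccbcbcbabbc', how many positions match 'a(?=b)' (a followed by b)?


Lookahead 'a(?=b)' matches 'a' only when followed by 'b'.
String: 'caabcccccbcbcbabbc'
Checking each position where char is 'a':
  pos 1: 'a' -> no (next='a')
  pos 2: 'a' -> MATCH (next='b')
  pos 14: 'a' -> MATCH (next='b')
Matching positions: [2, 14]
Count: 2

2


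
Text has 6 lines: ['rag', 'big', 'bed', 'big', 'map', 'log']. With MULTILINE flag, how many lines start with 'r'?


With MULTILINE flag, ^ matches the start of each line.
Lines: ['rag', 'big', 'bed', 'big', 'map', 'log']
Checking which lines start with 'r':
  Line 1: 'rag' -> MATCH
  Line 2: 'big' -> no
  Line 3: 'bed' -> no
  Line 4: 'big' -> no
  Line 5: 'map' -> no
  Line 6: 'log' -> no
Matching lines: ['rag']
Count: 1

1


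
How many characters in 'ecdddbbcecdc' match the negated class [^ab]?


Negated class [^ab] matches any char NOT in {a, b}
Scanning 'ecdddbbcecdc':
  pos 0: 'e' -> MATCH
  pos 1: 'c' -> MATCH
  pos 2: 'd' -> MATCH
  pos 3: 'd' -> MATCH
  pos 4: 'd' -> MATCH
  pos 5: 'b' -> no (excluded)
  pos 6: 'b' -> no (excluded)
  pos 7: 'c' -> MATCH
  pos 8: 'e' -> MATCH
  pos 9: 'c' -> MATCH
  pos 10: 'd' -> MATCH
  pos 11: 'c' -> MATCH
Total matches: 10

10


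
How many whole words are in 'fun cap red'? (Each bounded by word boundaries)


Word boundaries (\b) mark the start/end of each word.
Text: 'fun cap red'
Splitting by whitespace:
  Word 1: 'fun'
  Word 2: 'cap'
  Word 3: 'red'
Total whole words: 3

3


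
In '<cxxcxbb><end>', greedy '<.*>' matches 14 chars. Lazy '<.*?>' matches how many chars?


Greedy '<.*>' tries to match as MUCH as possible.
Lazy '<.*?>' tries to match as LITTLE as possible.

String: '<cxxcxbb><end>'
Greedy '<.*>' starts at first '<' and extends to the LAST '>': '<cxxcxbb><end>' (14 chars)
Lazy '<.*?>' starts at first '<' and stops at the FIRST '>': '<cxxcxbb>' (9 chars)

9


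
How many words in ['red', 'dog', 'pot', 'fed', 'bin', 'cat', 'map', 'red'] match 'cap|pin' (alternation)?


Alternation 'cap|pin' matches either 'cap' or 'pin'.
Checking each word:
  'red' -> no
  'dog' -> no
  'pot' -> no
  'fed' -> no
  'bin' -> no
  'cat' -> no
  'map' -> no
  'red' -> no
Matches: []
Count: 0

0


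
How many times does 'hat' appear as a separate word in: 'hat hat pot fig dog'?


Scanning each word for exact match 'hat':
  Word 1: 'hat' -> MATCH
  Word 2: 'hat' -> MATCH
  Word 3: 'pot' -> no
  Word 4: 'fig' -> no
  Word 5: 'dog' -> no
Total matches: 2

2


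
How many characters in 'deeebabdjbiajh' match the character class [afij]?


Character class [afij] matches any of: {a, f, i, j}
Scanning string 'deeebabdjbiajh' character by character:
  pos 0: 'd' -> no
  pos 1: 'e' -> no
  pos 2: 'e' -> no
  pos 3: 'e' -> no
  pos 4: 'b' -> no
  pos 5: 'a' -> MATCH
  pos 6: 'b' -> no
  pos 7: 'd' -> no
  pos 8: 'j' -> MATCH
  pos 9: 'b' -> no
  pos 10: 'i' -> MATCH
  pos 11: 'a' -> MATCH
  pos 12: 'j' -> MATCH
  pos 13: 'h' -> no
Total matches: 5

5


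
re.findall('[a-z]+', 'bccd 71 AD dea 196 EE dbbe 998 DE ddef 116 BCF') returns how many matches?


Pattern '[a-z]+' finds one or more lowercase letters.
Text: 'bccd 71 AD dea 196 EE dbbe 998 DE ddef 116 BCF'
Scanning for matches:
  Match 1: 'bccd'
  Match 2: 'dea'
  Match 3: 'dbbe'
  Match 4: 'ddef'
Total matches: 4

4


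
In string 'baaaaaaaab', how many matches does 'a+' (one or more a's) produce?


Pattern 'a+' matches one or more consecutive a's.
String: 'baaaaaaaab'
Scanning for runs of a:
  Match 1: 'aaaaaaaa' (length 8)
Total matches: 1

1


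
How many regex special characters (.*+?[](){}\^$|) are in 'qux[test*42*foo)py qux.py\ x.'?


Regex special characters are: . * + ? [ ] ( ) { } \ ^ $ |
Scanning 'qux[test*42*foo)py qux.py\ x.':
  pos 3: '[' -> SPECIAL
  pos 8: '*' -> SPECIAL
  pos 11: '*' -> SPECIAL
  pos 15: ')' -> SPECIAL
  pos 22: '.' -> SPECIAL
  pos 25: '\' -> SPECIAL
  pos 28: '.' -> SPECIAL
Special chars found: ['[', '*', '*', ')', '.', '\\', '.']
Total: 7

7


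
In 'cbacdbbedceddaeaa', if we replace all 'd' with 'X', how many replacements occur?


re.sub('d', 'X', text) replaces every occurrence of 'd' with 'X'.
Text: 'cbacdbbedceddaeaa'
Scanning for 'd':
  pos 4: 'd' -> replacement #1
  pos 8: 'd' -> replacement #2
  pos 11: 'd' -> replacement #3
  pos 12: 'd' -> replacement #4
Total replacements: 4

4


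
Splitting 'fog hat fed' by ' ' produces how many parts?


Splitting by ' ' breaks the string at each occurrence of the separator.
Text: 'fog hat fed'
Parts after split:
  Part 1: 'fog'
  Part 2: 'hat'
  Part 3: 'fed'
Total parts: 3

3


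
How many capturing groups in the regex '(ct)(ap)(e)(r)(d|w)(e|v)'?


To count capturing groups, count each '(' that starts a group.
Pattern: '(ct)(ap)(e)(r)(d|w)(e|v)'
Walking through the pattern:
  Position 0: '(' -> group #1
  Position 4: '(' -> group #2
  Position 8: '(' -> group #3
  Position 11: '(' -> group #4
  Position 14: '(' -> group #5
  Position 19: '(' -> group #6
Total capturing groups: 6

6


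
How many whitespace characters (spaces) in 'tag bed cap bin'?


\s matches whitespace characters (spaces, tabs, etc.).
Text: 'tag bed cap bin'
This text has 4 words separated by spaces.
Number of spaces = number of words - 1 = 4 - 1 = 3

3


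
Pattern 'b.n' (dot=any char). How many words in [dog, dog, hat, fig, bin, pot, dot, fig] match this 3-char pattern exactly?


Pattern 'b.n' means: starts with 'b', any single char, ends with 'n'.
Checking each word (must be exactly 3 chars):
  'dog' (len=3): no
  'dog' (len=3): no
  'hat' (len=3): no
  'fig' (len=3): no
  'bin' (len=3): MATCH
  'pot' (len=3): no
  'dot' (len=3): no
  'fig' (len=3): no
Matching words: ['bin']
Total: 1

1


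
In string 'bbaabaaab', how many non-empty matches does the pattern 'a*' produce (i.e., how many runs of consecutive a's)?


Pattern 'a*' matches zero or more a's. We want non-empty runs of consecutive a's.
String: 'bbaabaaab'
Walking through the string to find runs of a's:
  Run 1: positions 2-3 -> 'aa'
  Run 2: positions 5-7 -> 'aaa'
Non-empty runs found: ['aa', 'aaa']
Count: 2

2


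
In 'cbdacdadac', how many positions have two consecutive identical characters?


Looking for consecutive identical characters in 'cbdacdadac':
  pos 0-1: 'c' vs 'b' -> different
  pos 1-2: 'b' vs 'd' -> different
  pos 2-3: 'd' vs 'a' -> different
  pos 3-4: 'a' vs 'c' -> different
  pos 4-5: 'c' vs 'd' -> different
  pos 5-6: 'd' vs 'a' -> different
  pos 6-7: 'a' vs 'd' -> different
  pos 7-8: 'd' vs 'a' -> different
  pos 8-9: 'a' vs 'c' -> different
Consecutive identical pairs: []
Count: 0

0


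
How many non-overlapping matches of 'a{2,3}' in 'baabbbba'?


Pattern 'a{2,3}' matches between 2 and 3 consecutive a's (greedy).
String: 'baabbbba'
Finding runs of a's and applying greedy matching:
  Run at pos 1: 'aa' (length 2)
  Run at pos 7: 'a' (length 1)
Matches: ['aa']
Count: 1

1


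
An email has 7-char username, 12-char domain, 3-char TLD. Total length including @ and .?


An email address has format: username@domain.tld
Username length: 7
'@' character: 1
Domain length: 12
'.' character: 1
TLD length: 3
Total = 7 + 1 + 12 + 1 + 3 = 24

24


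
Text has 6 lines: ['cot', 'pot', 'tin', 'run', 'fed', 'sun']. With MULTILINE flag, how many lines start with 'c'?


With MULTILINE flag, ^ matches the start of each line.
Lines: ['cot', 'pot', 'tin', 'run', 'fed', 'sun']
Checking which lines start with 'c':
  Line 1: 'cot' -> MATCH
  Line 2: 'pot' -> no
  Line 3: 'tin' -> no
  Line 4: 'run' -> no
  Line 5: 'fed' -> no
  Line 6: 'sun' -> no
Matching lines: ['cot']
Count: 1

1


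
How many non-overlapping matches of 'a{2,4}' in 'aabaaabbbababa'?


Pattern 'a{2,4}' matches between 2 and 4 consecutive a's (greedy).
String: 'aabaaabbbababa'
Finding runs of a's and applying greedy matching:
  Run at pos 0: 'aa' (length 2)
  Run at pos 3: 'aaa' (length 3)
  Run at pos 9: 'a' (length 1)
  Run at pos 11: 'a' (length 1)
  Run at pos 13: 'a' (length 1)
Matches: ['aa', 'aaa']
Count: 2

2


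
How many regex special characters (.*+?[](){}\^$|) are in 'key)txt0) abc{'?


Regex special characters are: . * + ? [ ] ( ) { } \ ^ $ |
Scanning 'key)txt0) abc{':
  pos 3: ')' -> SPECIAL
  pos 8: ')' -> SPECIAL
  pos 13: '{' -> SPECIAL
Special chars found: [')', ')', '{']
Total: 3

3


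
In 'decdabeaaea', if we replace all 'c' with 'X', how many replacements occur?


re.sub('c', 'X', text) replaces every occurrence of 'c' with 'X'.
Text: 'decdabeaaea'
Scanning for 'c':
  pos 2: 'c' -> replacement #1
Total replacements: 1

1


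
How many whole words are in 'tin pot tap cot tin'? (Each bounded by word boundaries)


Word boundaries (\b) mark the start/end of each word.
Text: 'tin pot tap cot tin'
Splitting by whitespace:
  Word 1: 'tin'
  Word 2: 'pot'
  Word 3: 'tap'
  Word 4: 'cot'
  Word 5: 'tin'
Total whole words: 5

5


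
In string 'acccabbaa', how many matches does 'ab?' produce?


Pattern 'ab?' matches 'a' optionally followed by 'b'.
String: 'acccabbaa'
Scanning left to right for 'a' then checking next char:
  Match 1: 'a' (a not followed by b)
  Match 2: 'ab' (a followed by b)
  Match 3: 'a' (a not followed by b)
  Match 4: 'a' (a not followed by b)
Total matches: 4

4


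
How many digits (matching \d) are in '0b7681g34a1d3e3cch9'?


\d matches any digit 0-9.
Scanning '0b7681g34a1d3e3cch9':
  pos 0: '0' -> DIGIT
  pos 2: '7' -> DIGIT
  pos 3: '6' -> DIGIT
  pos 4: '8' -> DIGIT
  pos 5: '1' -> DIGIT
  pos 7: '3' -> DIGIT
  pos 8: '4' -> DIGIT
  pos 10: '1' -> DIGIT
  pos 12: '3' -> DIGIT
  pos 14: '3' -> DIGIT
  pos 18: '9' -> DIGIT
Digits found: ['0', '7', '6', '8', '1', '3', '4', '1', '3', '3', '9']
Total: 11

11


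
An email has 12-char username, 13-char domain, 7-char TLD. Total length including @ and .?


An email address has format: username@domain.tld
Username length: 12
'@' character: 1
Domain length: 13
'.' character: 1
TLD length: 7
Total = 12 + 1 + 13 + 1 + 7 = 34

34


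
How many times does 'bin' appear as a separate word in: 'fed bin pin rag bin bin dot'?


Scanning each word for exact match 'bin':
  Word 1: 'fed' -> no
  Word 2: 'bin' -> MATCH
  Word 3: 'pin' -> no
  Word 4: 'rag' -> no
  Word 5: 'bin' -> MATCH
  Word 6: 'bin' -> MATCH
  Word 7: 'dot' -> no
Total matches: 3

3


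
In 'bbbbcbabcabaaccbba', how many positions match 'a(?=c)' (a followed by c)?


Lookahead 'a(?=c)' matches 'a' only when followed by 'c'.
String: 'bbbbcbabcabaaccbba'
Checking each position where char is 'a':
  pos 6: 'a' -> no (next='b')
  pos 9: 'a' -> no (next='b')
  pos 11: 'a' -> no (next='a')
  pos 12: 'a' -> MATCH (next='c')
Matching positions: [12]
Count: 1

1


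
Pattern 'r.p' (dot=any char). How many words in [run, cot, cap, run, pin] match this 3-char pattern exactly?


Pattern 'r.p' means: starts with 'r', any single char, ends with 'p'.
Checking each word (must be exactly 3 chars):
  'run' (len=3): no
  'cot' (len=3): no
  'cap' (len=3): no
  'run' (len=3): no
  'pin' (len=3): no
Matching words: []
Total: 0

0


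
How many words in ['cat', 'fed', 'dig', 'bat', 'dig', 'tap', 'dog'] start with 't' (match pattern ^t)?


Pattern ^t anchors to start of word. Check which words begin with 't':
  'cat' -> no
  'fed' -> no
  'dig' -> no
  'bat' -> no
  'dig' -> no
  'tap' -> MATCH (starts with 't')
  'dog' -> no
Matching words: ['tap']
Count: 1

1


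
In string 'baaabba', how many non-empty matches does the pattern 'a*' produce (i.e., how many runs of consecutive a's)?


Pattern 'a*' matches zero or more a's. We want non-empty runs of consecutive a's.
String: 'baaabba'
Walking through the string to find runs of a's:
  Run 1: positions 1-3 -> 'aaa'
  Run 2: positions 6-6 -> 'a'
Non-empty runs found: ['aaa', 'a']
Count: 2

2


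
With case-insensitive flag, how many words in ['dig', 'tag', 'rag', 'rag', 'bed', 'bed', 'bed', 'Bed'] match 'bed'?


Case-insensitive matching: compare each word's lowercase form to 'bed'.
  'dig' -> lower='dig' -> no
  'tag' -> lower='tag' -> no
  'rag' -> lower='rag' -> no
  'rag' -> lower='rag' -> no
  'bed' -> lower='bed' -> MATCH
  'bed' -> lower='bed' -> MATCH
  'bed' -> lower='bed' -> MATCH
  'Bed' -> lower='bed' -> MATCH
Matches: ['bed', 'bed', 'bed', 'Bed']
Count: 4

4


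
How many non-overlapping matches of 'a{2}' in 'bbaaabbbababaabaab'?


Pattern 'a{2}' matches exactly 2 consecutive a's (greedy, non-overlapping).
String: 'bbaaabbbababaabaab'
Scanning for runs of a's:
  Run at pos 2: 'aaa' (length 3) -> 1 match(es)
  Run at pos 8: 'a' (length 1) -> 0 match(es)
  Run at pos 10: 'a' (length 1) -> 0 match(es)
  Run at pos 12: 'aa' (length 2) -> 1 match(es)
  Run at pos 15: 'aa' (length 2) -> 1 match(es)
Matches found: ['aa', 'aa', 'aa']
Total: 3

3


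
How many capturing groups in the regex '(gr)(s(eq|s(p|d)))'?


To count capturing groups, count each '(' that starts a group.
Pattern: '(gr)(s(eq|s(p|d)))'
Walking through the pattern:
  Position 0: '(' -> group #1
  Position 4: '(' -> group #2
  Position 6: '(' -> group #3
  Position 11: '(' -> group #4
Total capturing groups: 4

4


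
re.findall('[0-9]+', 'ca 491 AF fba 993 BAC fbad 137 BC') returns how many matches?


Pattern '[0-9]+' finds one or more digits.
Text: 'ca 491 AF fba 993 BAC fbad 137 BC'
Scanning for matches:
  Match 1: '491'
  Match 2: '993'
  Match 3: '137'
Total matches: 3

3


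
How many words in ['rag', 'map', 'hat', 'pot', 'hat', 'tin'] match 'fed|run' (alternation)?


Alternation 'fed|run' matches either 'fed' or 'run'.
Checking each word:
  'rag' -> no
  'map' -> no
  'hat' -> no
  'pot' -> no
  'hat' -> no
  'tin' -> no
Matches: []
Count: 0

0


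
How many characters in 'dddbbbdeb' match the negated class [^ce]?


Negated class [^ce] matches any char NOT in {c, e}
Scanning 'dddbbbdeb':
  pos 0: 'd' -> MATCH
  pos 1: 'd' -> MATCH
  pos 2: 'd' -> MATCH
  pos 3: 'b' -> MATCH
  pos 4: 'b' -> MATCH
  pos 5: 'b' -> MATCH
  pos 6: 'd' -> MATCH
  pos 7: 'e' -> no (excluded)
  pos 8: 'b' -> MATCH
Total matches: 8

8


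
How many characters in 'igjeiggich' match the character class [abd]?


Character class [abd] matches any of: {a, b, d}
Scanning string 'igjeiggich' character by character:
  pos 0: 'i' -> no
  pos 1: 'g' -> no
  pos 2: 'j' -> no
  pos 3: 'e' -> no
  pos 4: 'i' -> no
  pos 5: 'g' -> no
  pos 6: 'g' -> no
  pos 7: 'i' -> no
  pos 8: 'c' -> no
  pos 9: 'h' -> no
Total matches: 0

0


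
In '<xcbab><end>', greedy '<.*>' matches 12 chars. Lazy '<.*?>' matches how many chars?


Greedy '<.*>' tries to match as MUCH as possible.
Lazy '<.*?>' tries to match as LITTLE as possible.

String: '<xcbab><end>'
Greedy '<.*>' starts at first '<' and extends to the LAST '>': '<xcbab><end>' (12 chars)
Lazy '<.*?>' starts at first '<' and stops at the FIRST '>': '<xcbab>' (7 chars)

7


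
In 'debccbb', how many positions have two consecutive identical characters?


Looking for consecutive identical characters in 'debccbb':
  pos 0-1: 'd' vs 'e' -> different
  pos 1-2: 'e' vs 'b' -> different
  pos 2-3: 'b' vs 'c' -> different
  pos 3-4: 'c' vs 'c' -> MATCH ('cc')
  pos 4-5: 'c' vs 'b' -> different
  pos 5-6: 'b' vs 'b' -> MATCH ('bb')
Consecutive identical pairs: ['cc', 'bb']
Count: 2

2


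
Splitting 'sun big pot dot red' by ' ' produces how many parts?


Splitting by ' ' breaks the string at each occurrence of the separator.
Text: 'sun big pot dot red'
Parts after split:
  Part 1: 'sun'
  Part 2: 'big'
  Part 3: 'pot'
  Part 4: 'dot'
  Part 5: 'red'
Total parts: 5

5


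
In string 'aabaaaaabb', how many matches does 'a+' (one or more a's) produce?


Pattern 'a+' matches one or more consecutive a's.
String: 'aabaaaaabb'
Scanning for runs of a:
  Match 1: 'aa' (length 2)
  Match 2: 'aaaaa' (length 5)
Total matches: 2

2


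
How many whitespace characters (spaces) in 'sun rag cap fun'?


\s matches whitespace characters (spaces, tabs, etc.).
Text: 'sun rag cap fun'
This text has 4 words separated by spaces.
Number of spaces = number of words - 1 = 4 - 1 = 3

3


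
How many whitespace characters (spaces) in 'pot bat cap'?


\s matches whitespace characters (spaces, tabs, etc.).
Text: 'pot bat cap'
This text has 3 words separated by spaces.
Number of spaces = number of words - 1 = 3 - 1 = 2

2


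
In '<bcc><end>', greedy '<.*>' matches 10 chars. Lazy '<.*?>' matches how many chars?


Greedy '<.*>' tries to match as MUCH as possible.
Lazy '<.*?>' tries to match as LITTLE as possible.

String: '<bcc><end>'
Greedy '<.*>' starts at first '<' and extends to the LAST '>': '<bcc><end>' (10 chars)
Lazy '<.*?>' starts at first '<' and stops at the FIRST '>': '<bcc>' (5 chars)

5


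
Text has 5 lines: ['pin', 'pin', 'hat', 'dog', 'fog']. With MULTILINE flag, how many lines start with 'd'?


With MULTILINE flag, ^ matches the start of each line.
Lines: ['pin', 'pin', 'hat', 'dog', 'fog']
Checking which lines start with 'd':
  Line 1: 'pin' -> no
  Line 2: 'pin' -> no
  Line 3: 'hat' -> no
  Line 4: 'dog' -> MATCH
  Line 5: 'fog' -> no
Matching lines: ['dog']
Count: 1

1


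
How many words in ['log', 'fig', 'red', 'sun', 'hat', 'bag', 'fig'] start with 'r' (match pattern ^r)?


Pattern ^r anchors to start of word. Check which words begin with 'r':
  'log' -> no
  'fig' -> no
  'red' -> MATCH (starts with 'r')
  'sun' -> no
  'hat' -> no
  'bag' -> no
  'fig' -> no
Matching words: ['red']
Count: 1

1


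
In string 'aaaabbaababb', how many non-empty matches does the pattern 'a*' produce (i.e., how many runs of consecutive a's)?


Pattern 'a*' matches zero or more a's. We want non-empty runs of consecutive a's.
String: 'aaaabbaababb'
Walking through the string to find runs of a's:
  Run 1: positions 0-3 -> 'aaaa'
  Run 2: positions 6-7 -> 'aa'
  Run 3: positions 9-9 -> 'a'
Non-empty runs found: ['aaaa', 'aa', 'a']
Count: 3

3


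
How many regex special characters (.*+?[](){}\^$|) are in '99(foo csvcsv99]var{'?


Regex special characters are: . * + ? [ ] ( ) { } \ ^ $ |
Scanning '99(foo csvcsv99]var{':
  pos 2: '(' -> SPECIAL
  pos 15: ']' -> SPECIAL
  pos 19: '{' -> SPECIAL
Special chars found: ['(', ']', '{']
Total: 3

3


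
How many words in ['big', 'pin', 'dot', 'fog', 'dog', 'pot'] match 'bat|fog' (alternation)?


Alternation 'bat|fog' matches either 'bat' or 'fog'.
Checking each word:
  'big' -> no
  'pin' -> no
  'dot' -> no
  'fog' -> MATCH
  'dog' -> no
  'pot' -> no
Matches: ['fog']
Count: 1

1


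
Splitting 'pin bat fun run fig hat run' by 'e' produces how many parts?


Splitting by 'e' breaks the string at each occurrence of the separator.
Text: 'pin bat fun run fig hat run'
Parts after split:
  Part 1: 'pin bat fun run fig hat run'
Total parts: 1

1


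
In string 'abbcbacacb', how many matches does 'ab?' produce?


Pattern 'ab?' matches 'a' optionally followed by 'b'.
String: 'abbcbacacb'
Scanning left to right for 'a' then checking next char:
  Match 1: 'ab' (a followed by b)
  Match 2: 'a' (a not followed by b)
  Match 3: 'a' (a not followed by b)
Total matches: 3

3


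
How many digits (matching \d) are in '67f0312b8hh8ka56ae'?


\d matches any digit 0-9.
Scanning '67f0312b8hh8ka56ae':
  pos 0: '6' -> DIGIT
  pos 1: '7' -> DIGIT
  pos 3: '0' -> DIGIT
  pos 4: '3' -> DIGIT
  pos 5: '1' -> DIGIT
  pos 6: '2' -> DIGIT
  pos 8: '8' -> DIGIT
  pos 11: '8' -> DIGIT
  pos 14: '5' -> DIGIT
  pos 15: '6' -> DIGIT
Digits found: ['6', '7', '0', '3', '1', '2', '8', '8', '5', '6']
Total: 10

10


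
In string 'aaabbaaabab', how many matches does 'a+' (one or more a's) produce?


Pattern 'a+' matches one or more consecutive a's.
String: 'aaabbaaabab'
Scanning for runs of a:
  Match 1: 'aaa' (length 3)
  Match 2: 'aaa' (length 3)
  Match 3: 'a' (length 1)
Total matches: 3

3


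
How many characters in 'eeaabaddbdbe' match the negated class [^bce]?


Negated class [^bce] matches any char NOT in {b, c, e}
Scanning 'eeaabaddbdbe':
  pos 0: 'e' -> no (excluded)
  pos 1: 'e' -> no (excluded)
  pos 2: 'a' -> MATCH
  pos 3: 'a' -> MATCH
  pos 4: 'b' -> no (excluded)
  pos 5: 'a' -> MATCH
  pos 6: 'd' -> MATCH
  pos 7: 'd' -> MATCH
  pos 8: 'b' -> no (excluded)
  pos 9: 'd' -> MATCH
  pos 10: 'b' -> no (excluded)
  pos 11: 'e' -> no (excluded)
Total matches: 6

6


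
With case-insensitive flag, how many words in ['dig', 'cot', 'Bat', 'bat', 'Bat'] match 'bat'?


Case-insensitive matching: compare each word's lowercase form to 'bat'.
  'dig' -> lower='dig' -> no
  'cot' -> lower='cot' -> no
  'Bat' -> lower='bat' -> MATCH
  'bat' -> lower='bat' -> MATCH
  'Bat' -> lower='bat' -> MATCH
Matches: ['Bat', 'bat', 'Bat']
Count: 3

3


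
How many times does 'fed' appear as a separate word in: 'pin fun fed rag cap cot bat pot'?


Scanning each word for exact match 'fed':
  Word 1: 'pin' -> no
  Word 2: 'fun' -> no
  Word 3: 'fed' -> MATCH
  Word 4: 'rag' -> no
  Word 5: 'cap' -> no
  Word 6: 'cot' -> no
  Word 7: 'bat' -> no
  Word 8: 'pot' -> no
Total matches: 1

1


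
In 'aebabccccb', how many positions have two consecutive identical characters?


Looking for consecutive identical characters in 'aebabccccb':
  pos 0-1: 'a' vs 'e' -> different
  pos 1-2: 'e' vs 'b' -> different
  pos 2-3: 'b' vs 'a' -> different
  pos 3-4: 'a' vs 'b' -> different
  pos 4-5: 'b' vs 'c' -> different
  pos 5-6: 'c' vs 'c' -> MATCH ('cc')
  pos 6-7: 'c' vs 'c' -> MATCH ('cc')
  pos 7-8: 'c' vs 'c' -> MATCH ('cc')
  pos 8-9: 'c' vs 'b' -> different
Consecutive identical pairs: ['cc', 'cc', 'cc']
Count: 3

3


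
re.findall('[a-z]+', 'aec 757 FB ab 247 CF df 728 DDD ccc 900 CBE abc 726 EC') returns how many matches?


Pattern '[a-z]+' finds one or more lowercase letters.
Text: 'aec 757 FB ab 247 CF df 728 DDD ccc 900 CBE abc 726 EC'
Scanning for matches:
  Match 1: 'aec'
  Match 2: 'ab'
  Match 3: 'df'
  Match 4: 'ccc'
  Match 5: 'abc'
Total matches: 5

5


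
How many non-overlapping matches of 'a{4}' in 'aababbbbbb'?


Pattern 'a{4}' matches exactly 4 consecutive a's (greedy, non-overlapping).
String: 'aababbbbbb'
Scanning for runs of a's:
  Run at pos 0: 'aa' (length 2) -> 0 match(es)
  Run at pos 3: 'a' (length 1) -> 0 match(es)
Matches found: []
Total: 0

0


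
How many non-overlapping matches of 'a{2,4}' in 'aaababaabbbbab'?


Pattern 'a{2,4}' matches between 2 and 4 consecutive a's (greedy).
String: 'aaababaabbbbab'
Finding runs of a's and applying greedy matching:
  Run at pos 0: 'aaa' (length 3)
  Run at pos 4: 'a' (length 1)
  Run at pos 6: 'aa' (length 2)
  Run at pos 12: 'a' (length 1)
Matches: ['aaa', 'aa']
Count: 2

2


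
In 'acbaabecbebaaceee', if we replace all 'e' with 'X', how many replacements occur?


re.sub('e', 'X', text) replaces every occurrence of 'e' with 'X'.
Text: 'acbaabecbebaaceee'
Scanning for 'e':
  pos 6: 'e' -> replacement #1
  pos 9: 'e' -> replacement #2
  pos 14: 'e' -> replacement #3
  pos 15: 'e' -> replacement #4
  pos 16: 'e' -> replacement #5
Total replacements: 5

5


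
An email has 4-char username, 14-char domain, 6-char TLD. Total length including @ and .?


An email address has format: username@domain.tld
Username length: 4
'@' character: 1
Domain length: 14
'.' character: 1
TLD length: 6
Total = 4 + 1 + 14 + 1 + 6 = 26

26


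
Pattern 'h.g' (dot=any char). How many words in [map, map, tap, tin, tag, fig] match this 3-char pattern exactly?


Pattern 'h.g' means: starts with 'h', any single char, ends with 'g'.
Checking each word (must be exactly 3 chars):
  'map' (len=3): no
  'map' (len=3): no
  'tap' (len=3): no
  'tin' (len=3): no
  'tag' (len=3): no
  'fig' (len=3): no
Matching words: []
Total: 0

0


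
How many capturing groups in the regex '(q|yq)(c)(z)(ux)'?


To count capturing groups, count each '(' that starts a group.
Pattern: '(q|yq)(c)(z)(ux)'
Walking through the pattern:
  Position 0: '(' -> group #1
  Position 6: '(' -> group #2
  Position 9: '(' -> group #3
  Position 12: '(' -> group #4
Total capturing groups: 4

4


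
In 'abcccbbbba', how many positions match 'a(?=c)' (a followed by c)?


Lookahead 'a(?=c)' matches 'a' only when followed by 'c'.
String: 'abcccbbbba'
Checking each position where char is 'a':
  pos 0: 'a' -> no (next='b')
Matching positions: []
Count: 0

0


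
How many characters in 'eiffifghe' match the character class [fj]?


Character class [fj] matches any of: {f, j}
Scanning string 'eiffifghe' character by character:
  pos 0: 'e' -> no
  pos 1: 'i' -> no
  pos 2: 'f' -> MATCH
  pos 3: 'f' -> MATCH
  pos 4: 'i' -> no
  pos 5: 'f' -> MATCH
  pos 6: 'g' -> no
  pos 7: 'h' -> no
  pos 8: 'e' -> no
Total matches: 3

3


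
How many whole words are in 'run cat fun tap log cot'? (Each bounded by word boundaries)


Word boundaries (\b) mark the start/end of each word.
Text: 'run cat fun tap log cot'
Splitting by whitespace:
  Word 1: 'run'
  Word 2: 'cat'
  Word 3: 'fun'
  Word 4: 'tap'
  Word 5: 'log'
  Word 6: 'cot'
Total whole words: 6

6


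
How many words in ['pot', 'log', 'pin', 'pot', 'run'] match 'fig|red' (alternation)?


Alternation 'fig|red' matches either 'fig' or 'red'.
Checking each word:
  'pot' -> no
  'log' -> no
  'pin' -> no
  'pot' -> no
  'run' -> no
Matches: []
Count: 0

0


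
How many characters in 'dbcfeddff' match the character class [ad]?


Character class [ad] matches any of: {a, d}
Scanning string 'dbcfeddff' character by character:
  pos 0: 'd' -> MATCH
  pos 1: 'b' -> no
  pos 2: 'c' -> no
  pos 3: 'f' -> no
  pos 4: 'e' -> no
  pos 5: 'd' -> MATCH
  pos 6: 'd' -> MATCH
  pos 7: 'f' -> no
  pos 8: 'f' -> no
Total matches: 3

3


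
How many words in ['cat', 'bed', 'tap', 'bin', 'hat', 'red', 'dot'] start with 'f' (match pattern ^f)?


Pattern ^f anchors to start of word. Check which words begin with 'f':
  'cat' -> no
  'bed' -> no
  'tap' -> no
  'bin' -> no
  'hat' -> no
  'red' -> no
  'dot' -> no
Matching words: []
Count: 0

0


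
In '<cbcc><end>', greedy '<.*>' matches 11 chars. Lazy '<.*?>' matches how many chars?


Greedy '<.*>' tries to match as MUCH as possible.
Lazy '<.*?>' tries to match as LITTLE as possible.

String: '<cbcc><end>'
Greedy '<.*>' starts at first '<' and extends to the LAST '>': '<cbcc><end>' (11 chars)
Lazy '<.*?>' starts at first '<' and stops at the FIRST '>': '<cbcc>' (6 chars)

6


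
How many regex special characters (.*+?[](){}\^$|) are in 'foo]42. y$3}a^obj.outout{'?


Regex special characters are: . * + ? [ ] ( ) { } \ ^ $ |
Scanning 'foo]42. y$3}a^obj.outout{':
  pos 3: ']' -> SPECIAL
  pos 6: '.' -> SPECIAL
  pos 9: '$' -> SPECIAL
  pos 11: '}' -> SPECIAL
  pos 13: '^' -> SPECIAL
  pos 17: '.' -> SPECIAL
  pos 24: '{' -> SPECIAL
Special chars found: [']', '.', '$', '}', '^', '.', '{']
Total: 7

7


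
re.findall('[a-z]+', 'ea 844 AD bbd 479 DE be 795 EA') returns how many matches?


Pattern '[a-z]+' finds one or more lowercase letters.
Text: 'ea 844 AD bbd 479 DE be 795 EA'
Scanning for matches:
  Match 1: 'ea'
  Match 2: 'bbd'
  Match 3: 'be'
Total matches: 3

3


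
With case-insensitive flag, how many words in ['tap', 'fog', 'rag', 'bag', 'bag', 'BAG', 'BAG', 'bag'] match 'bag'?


Case-insensitive matching: compare each word's lowercase form to 'bag'.
  'tap' -> lower='tap' -> no
  'fog' -> lower='fog' -> no
  'rag' -> lower='rag' -> no
  'bag' -> lower='bag' -> MATCH
  'bag' -> lower='bag' -> MATCH
  'BAG' -> lower='bag' -> MATCH
  'BAG' -> lower='bag' -> MATCH
  'bag' -> lower='bag' -> MATCH
Matches: ['bag', 'bag', 'BAG', 'BAG', 'bag']
Count: 5

5


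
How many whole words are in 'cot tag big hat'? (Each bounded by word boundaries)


Word boundaries (\b) mark the start/end of each word.
Text: 'cot tag big hat'
Splitting by whitespace:
  Word 1: 'cot'
  Word 2: 'tag'
  Word 3: 'big'
  Word 4: 'hat'
Total whole words: 4

4


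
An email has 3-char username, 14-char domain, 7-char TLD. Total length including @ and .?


An email address has format: username@domain.tld
Username length: 3
'@' character: 1
Domain length: 14
'.' character: 1
TLD length: 7
Total = 3 + 1 + 14 + 1 + 7 = 26

26


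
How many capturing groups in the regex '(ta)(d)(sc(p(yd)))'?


To count capturing groups, count each '(' that starts a group.
Pattern: '(ta)(d)(sc(p(yd)))'
Walking through the pattern:
  Position 0: '(' -> group #1
  Position 4: '(' -> group #2
  Position 7: '(' -> group #3
  Position 10: '(' -> group #4
  Position 12: '(' -> group #5
Total capturing groups: 5

5


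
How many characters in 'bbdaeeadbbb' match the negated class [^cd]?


Negated class [^cd] matches any char NOT in {c, d}
Scanning 'bbdaeeadbbb':
  pos 0: 'b' -> MATCH
  pos 1: 'b' -> MATCH
  pos 2: 'd' -> no (excluded)
  pos 3: 'a' -> MATCH
  pos 4: 'e' -> MATCH
  pos 5: 'e' -> MATCH
  pos 6: 'a' -> MATCH
  pos 7: 'd' -> no (excluded)
  pos 8: 'b' -> MATCH
  pos 9: 'b' -> MATCH
  pos 10: 'b' -> MATCH
Total matches: 9

9


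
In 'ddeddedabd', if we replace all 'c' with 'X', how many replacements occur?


re.sub('c', 'X', text) replaces every occurrence of 'c' with 'X'.
Text: 'ddeddedabd'
Scanning for 'c':
Total replacements: 0

0


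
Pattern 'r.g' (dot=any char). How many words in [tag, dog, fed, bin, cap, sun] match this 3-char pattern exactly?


Pattern 'r.g' means: starts with 'r', any single char, ends with 'g'.
Checking each word (must be exactly 3 chars):
  'tag' (len=3): no
  'dog' (len=3): no
  'fed' (len=3): no
  'bin' (len=3): no
  'cap' (len=3): no
  'sun' (len=3): no
Matching words: []
Total: 0

0


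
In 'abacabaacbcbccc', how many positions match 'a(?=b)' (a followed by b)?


Lookahead 'a(?=b)' matches 'a' only when followed by 'b'.
String: 'abacabaacbcbccc'
Checking each position where char is 'a':
  pos 0: 'a' -> MATCH (next='b')
  pos 2: 'a' -> no (next='c')
  pos 4: 'a' -> MATCH (next='b')
  pos 6: 'a' -> no (next='a')
  pos 7: 'a' -> no (next='c')
Matching positions: [0, 4]
Count: 2

2


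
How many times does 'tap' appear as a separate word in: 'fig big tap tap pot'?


Scanning each word for exact match 'tap':
  Word 1: 'fig' -> no
  Word 2: 'big' -> no
  Word 3: 'tap' -> MATCH
  Word 4: 'tap' -> MATCH
  Word 5: 'pot' -> no
Total matches: 2

2


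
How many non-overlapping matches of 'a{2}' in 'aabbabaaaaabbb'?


Pattern 'a{2}' matches exactly 2 consecutive a's (greedy, non-overlapping).
String: 'aabbabaaaaabbb'
Scanning for runs of a's:
  Run at pos 0: 'aa' (length 2) -> 1 match(es)
  Run at pos 4: 'a' (length 1) -> 0 match(es)
  Run at pos 6: 'aaaaa' (length 5) -> 2 match(es)
Matches found: ['aa', 'aa', 'aa']
Total: 3

3


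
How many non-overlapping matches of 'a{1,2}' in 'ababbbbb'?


Pattern 'a{1,2}' matches between 1 and 2 consecutive a's (greedy).
String: 'ababbbbb'
Finding runs of a's and applying greedy matching:
  Run at pos 0: 'a' (length 1)
  Run at pos 2: 'a' (length 1)
Matches: ['a', 'a']
Count: 2

2


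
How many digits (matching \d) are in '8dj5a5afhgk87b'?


\d matches any digit 0-9.
Scanning '8dj5a5afhgk87b':
  pos 0: '8' -> DIGIT
  pos 3: '5' -> DIGIT
  pos 5: '5' -> DIGIT
  pos 11: '8' -> DIGIT
  pos 12: '7' -> DIGIT
Digits found: ['8', '5', '5', '8', '7']
Total: 5

5


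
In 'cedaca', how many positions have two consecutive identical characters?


Looking for consecutive identical characters in 'cedaca':
  pos 0-1: 'c' vs 'e' -> different
  pos 1-2: 'e' vs 'd' -> different
  pos 2-3: 'd' vs 'a' -> different
  pos 3-4: 'a' vs 'c' -> different
  pos 4-5: 'c' vs 'a' -> different
Consecutive identical pairs: []
Count: 0

0


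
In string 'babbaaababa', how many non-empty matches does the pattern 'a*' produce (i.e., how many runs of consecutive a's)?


Pattern 'a*' matches zero or more a's. We want non-empty runs of consecutive a's.
String: 'babbaaababa'
Walking through the string to find runs of a's:
  Run 1: positions 1-1 -> 'a'
  Run 2: positions 4-6 -> 'aaa'
  Run 3: positions 8-8 -> 'a'
  Run 4: positions 10-10 -> 'a'
Non-empty runs found: ['a', 'aaa', 'a', 'a']
Count: 4

4


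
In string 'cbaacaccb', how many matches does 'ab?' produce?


Pattern 'ab?' matches 'a' optionally followed by 'b'.
String: 'cbaacaccb'
Scanning left to right for 'a' then checking next char:
  Match 1: 'a' (a not followed by b)
  Match 2: 'a' (a not followed by b)
  Match 3: 'a' (a not followed by b)
Total matches: 3

3


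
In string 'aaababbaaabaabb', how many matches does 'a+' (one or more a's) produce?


Pattern 'a+' matches one or more consecutive a's.
String: 'aaababbaaabaabb'
Scanning for runs of a:
  Match 1: 'aaa' (length 3)
  Match 2: 'a' (length 1)
  Match 3: 'aaa' (length 3)
  Match 4: 'aa' (length 2)
Total matches: 4

4


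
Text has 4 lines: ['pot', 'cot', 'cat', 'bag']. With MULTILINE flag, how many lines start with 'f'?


With MULTILINE flag, ^ matches the start of each line.
Lines: ['pot', 'cot', 'cat', 'bag']
Checking which lines start with 'f':
  Line 1: 'pot' -> no
  Line 2: 'cot' -> no
  Line 3: 'cat' -> no
  Line 4: 'bag' -> no
Matching lines: []
Count: 0

0


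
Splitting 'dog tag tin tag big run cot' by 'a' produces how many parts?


Splitting by 'a' breaks the string at each occurrence of the separator.
Text: 'dog tag tin tag big run cot'
Parts after split:
  Part 1: 'dog t'
  Part 2: 'g tin t'
  Part 3: 'g big run cot'
Total parts: 3

3


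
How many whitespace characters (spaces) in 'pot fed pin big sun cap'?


\s matches whitespace characters (spaces, tabs, etc.).
Text: 'pot fed pin big sun cap'
This text has 6 words separated by spaces.
Number of spaces = number of words - 1 = 6 - 1 = 5

5


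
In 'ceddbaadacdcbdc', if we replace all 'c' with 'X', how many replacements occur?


re.sub('c', 'X', text) replaces every occurrence of 'c' with 'X'.
Text: 'ceddbaadacdcbdc'
Scanning for 'c':
  pos 0: 'c' -> replacement #1
  pos 9: 'c' -> replacement #2
  pos 11: 'c' -> replacement #3
  pos 14: 'c' -> replacement #4
Total replacements: 4

4


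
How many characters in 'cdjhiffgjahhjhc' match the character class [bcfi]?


Character class [bcfi] matches any of: {b, c, f, i}
Scanning string 'cdjhiffgjahhjhc' character by character:
  pos 0: 'c' -> MATCH
  pos 1: 'd' -> no
  pos 2: 'j' -> no
  pos 3: 'h' -> no
  pos 4: 'i' -> MATCH
  pos 5: 'f' -> MATCH
  pos 6: 'f' -> MATCH
  pos 7: 'g' -> no
  pos 8: 'j' -> no
  pos 9: 'a' -> no
  pos 10: 'h' -> no
  pos 11: 'h' -> no
  pos 12: 'j' -> no
  pos 13: 'h' -> no
  pos 14: 'c' -> MATCH
Total matches: 5

5


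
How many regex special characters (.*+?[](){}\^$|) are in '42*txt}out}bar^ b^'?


Regex special characters are: . * + ? [ ] ( ) { } \ ^ $ |
Scanning '42*txt}out}bar^ b^':
  pos 2: '*' -> SPECIAL
  pos 6: '}' -> SPECIAL
  pos 10: '}' -> SPECIAL
  pos 14: '^' -> SPECIAL
  pos 17: '^' -> SPECIAL
Special chars found: ['*', '}', '}', '^', '^']
Total: 5

5


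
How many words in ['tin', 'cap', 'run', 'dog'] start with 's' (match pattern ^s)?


Pattern ^s anchors to start of word. Check which words begin with 's':
  'tin' -> no
  'cap' -> no
  'run' -> no
  'dog' -> no
Matching words: []
Count: 0

0


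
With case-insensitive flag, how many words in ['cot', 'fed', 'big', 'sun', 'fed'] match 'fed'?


Case-insensitive matching: compare each word's lowercase form to 'fed'.
  'cot' -> lower='cot' -> no
  'fed' -> lower='fed' -> MATCH
  'big' -> lower='big' -> no
  'sun' -> lower='sun' -> no
  'fed' -> lower='fed' -> MATCH
Matches: ['fed', 'fed']
Count: 2

2


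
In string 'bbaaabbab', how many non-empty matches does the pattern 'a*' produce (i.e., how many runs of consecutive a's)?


Pattern 'a*' matches zero or more a's. We want non-empty runs of consecutive a's.
String: 'bbaaabbab'
Walking through the string to find runs of a's:
  Run 1: positions 2-4 -> 'aaa'
  Run 2: positions 7-7 -> 'a'
Non-empty runs found: ['aaa', 'a']
Count: 2

2


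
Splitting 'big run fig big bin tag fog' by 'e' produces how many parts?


Splitting by 'e' breaks the string at each occurrence of the separator.
Text: 'big run fig big bin tag fog'
Parts after split:
  Part 1: 'big run fig big bin tag fog'
Total parts: 1

1
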